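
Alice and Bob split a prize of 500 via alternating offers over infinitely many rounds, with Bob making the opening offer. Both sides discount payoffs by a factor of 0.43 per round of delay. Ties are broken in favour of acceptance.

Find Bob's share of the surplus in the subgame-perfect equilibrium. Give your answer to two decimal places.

When Bob proposes, Alice accepts any offer worth at least 0.43 times what Alice would get by proposing next round; and vice versa.
This gives x = 500 − 0.43y and y = 500 − 0.43x, where x and y are each side's share when it proposes.
Hence (1 − 0.43·0.43)x = 500(1 − 0.43), i.e. 0.8151·x = 285.
x ≈ 349.6503; Alice's share is 500 − x ≈ 150.3497.

349.65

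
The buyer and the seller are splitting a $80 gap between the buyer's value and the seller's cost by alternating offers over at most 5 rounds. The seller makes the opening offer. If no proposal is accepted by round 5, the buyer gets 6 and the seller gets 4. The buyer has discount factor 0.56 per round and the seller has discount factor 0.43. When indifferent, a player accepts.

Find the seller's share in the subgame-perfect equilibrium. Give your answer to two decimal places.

Work backward from the last round.
Round 5 (the seller proposes): the buyer gets 6 if talks fail, so the seller offers 6 and keeps 74.
Round 4 (the buyer proposes): the seller can get 74 next round, worth 0.43 × 74 = 31.82 now; the buyer offers that and keeps 48.18.
Round 3 (the seller proposes): the buyer can get 48.18 next round, worth 0.56 × 48.18 = 26.9808 now. The seller offers 26.9808 and keeps 80 − 26.9808 = 53.0192.
Round 2 (the buyer proposes): the seller can get 53.0192 next round, worth 0.43 × 53.0192 = 22.798256 now; the buyer offers that and keeps 57.201744.
Round 1 (the seller proposes): the buyer can get 57.201744 next round, worth 0.56 × 57.201744 = 32.03297664 now; the seller offers that and keeps 47.96702336.

47.97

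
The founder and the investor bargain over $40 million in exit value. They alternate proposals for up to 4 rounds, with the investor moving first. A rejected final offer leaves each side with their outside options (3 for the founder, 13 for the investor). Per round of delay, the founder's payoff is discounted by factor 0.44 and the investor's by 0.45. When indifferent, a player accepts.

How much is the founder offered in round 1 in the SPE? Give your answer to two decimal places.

Round 4 (the founder proposes): the investor gets 13 if talks fail, so the founder offers 13 and keeps 27.
Round 3 (the investor proposes): the founder can get 27 next round, worth 0.44 × 27 = 11.88 now. The investor offers 11.88 and keeps 40 − 11.88 = 28.12.
Round 2 (the founder proposes): the investor can get 28.12 next round, worth 0.45 × 28.12 = 12.654 now; the founder offers that and keeps 27.346.
Round 1 (the investor proposes): the founder can get 27.346 next round, worth 0.44 × 27.346 = 12.03224 now, so the investor offers 12.03224, keeping 27.96776.

12.03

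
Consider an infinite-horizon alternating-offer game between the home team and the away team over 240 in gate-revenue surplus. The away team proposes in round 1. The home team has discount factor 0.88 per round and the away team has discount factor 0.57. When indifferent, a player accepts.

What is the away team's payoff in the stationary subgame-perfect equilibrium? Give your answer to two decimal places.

57.78

When the away team proposes, the home team accepts any offer worth at least 0.88 times what the home team would get by proposing next round; and vice versa.
This gives x = 240 − 0.88y and y = 240 − 0.57x, where x and y are each side's share when it proposes.
Hence (1 − 0.88·0.57)x = 240(1 − 0.88), i.e. 0.4984·x = 28.8.
x ≈ 57.7849; the home team's share is 240 − x ≈ 182.2151.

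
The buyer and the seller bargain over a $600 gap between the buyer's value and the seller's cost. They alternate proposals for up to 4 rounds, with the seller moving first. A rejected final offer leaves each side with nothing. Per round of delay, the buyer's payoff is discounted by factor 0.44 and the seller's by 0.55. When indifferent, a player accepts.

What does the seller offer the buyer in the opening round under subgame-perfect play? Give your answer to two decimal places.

Solve by backward induction from round 4.
Round 4 (the buyer proposes): the seller will accept anything ≥ 0, so the buyer offers 0 and keeps 600.
Round 3 (the seller proposes): the buyer can get 600 next round, worth 0.44 × 600 = 264 now; the seller offers that and keeps 336.
Round 2 (the buyer proposes): the seller can get 336 next round, worth 0.55 × 336 = 184.8 now; the buyer offers that and keeps 415.2.
Round 1 (the seller proposes): the buyer can get 415.2 next round, worth 0.44 × 415.2 = 182.688 now, so the seller offers 182.688, keeping 417.312.

182.69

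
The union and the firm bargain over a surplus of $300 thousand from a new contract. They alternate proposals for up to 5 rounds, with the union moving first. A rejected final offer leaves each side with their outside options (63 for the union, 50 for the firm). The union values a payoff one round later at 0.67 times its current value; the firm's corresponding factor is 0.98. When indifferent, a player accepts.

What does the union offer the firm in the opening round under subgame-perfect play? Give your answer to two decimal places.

Round 5 (the union proposes): the firm gets 50 if talks fail, so the union offers 50 and keeps 250.
Round 4 (the firm proposes): the union can get 250 next round, worth 0.67 × 250 = 167.5 now. The firm offers 167.5 and keeps 300 − 167.5 = 132.5.
Round 3 (the union proposes): the firm can get 132.5 next round, worth 0.98 × 132.5 = 129.85 now. The union offers 129.85 and keeps 300 − 129.85 = 170.15.
Round 2 (the firm proposes): the union can get 170.15 next round, worth 0.67 × 170.15 = 114.0005 now; the firm offers that and keeps 185.9995.
Round 1 (the union proposes): the firm can get 185.9995 next round, worth 0.98 × 185.9995 = 182.27951 now; the union offers that and keeps 117.72049.

182.28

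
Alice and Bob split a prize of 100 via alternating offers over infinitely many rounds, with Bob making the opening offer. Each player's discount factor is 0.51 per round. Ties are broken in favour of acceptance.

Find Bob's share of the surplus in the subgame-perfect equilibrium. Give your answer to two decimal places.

When Bob proposes, Alice accepts any offer worth at least 0.51 times what Alice would get by proposing next round; and vice versa.
This gives x = 100 − 0.51y and y = 100 − 0.51x, where x and y are each side's share when it proposes.
Hence (1 − 0.51·0.51)x = 100(1 − 0.51), i.e. 0.7399·x = 49.
x ≈ 66.2252; Alice's share is 100 − x ≈ 33.7748.

66.23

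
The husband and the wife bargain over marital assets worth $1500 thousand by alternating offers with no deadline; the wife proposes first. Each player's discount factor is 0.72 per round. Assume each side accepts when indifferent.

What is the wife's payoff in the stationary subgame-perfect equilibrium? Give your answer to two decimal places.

872.09

Let x be the wife's share when the wife proposes and y be the husband's share when the husband proposes.
The husband accepts iff offered ≥ 0.72·y, so x = 1500 − 0.72y. Symmetrically y = 1500 − 0.72x.
Substituting: x = 1500 − 0.72(1500 − 0.72x), giving x(1 − 0.72·0.72) = 1500(1 − 0.72).
So x = 1500 × 0.28 / 0.4816 ≈ 872.0930, and the husband receives 1500 − x ≈ 627.9070.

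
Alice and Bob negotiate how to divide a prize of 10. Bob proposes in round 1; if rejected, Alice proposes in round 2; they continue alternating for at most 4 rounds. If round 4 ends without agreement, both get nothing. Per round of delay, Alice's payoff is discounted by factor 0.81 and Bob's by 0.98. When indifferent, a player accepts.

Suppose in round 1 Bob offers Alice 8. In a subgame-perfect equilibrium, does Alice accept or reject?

Round 4 (Alice proposes): rejection yields 0 for Bob; Alice offers 0 and keeps 10.
Round 3 (Bob proposes): Alice can get 10 next round, worth 0.81 × 10 = 8.1 now, so Bob offers 8.1, keeping 1.9.
Round 2 (Alice proposes): Bob can get 1.9 next round, worth 0.98 × 1.9 = 1.862 now; Alice offers that and keeps 8.138.
So by rejecting in round 1, Alice gets 8.138 next round, worth 0.81 × 8.138 = 6.59178 now.
Offer 8 ≥ 6.59178, so Alice accepts.

Accept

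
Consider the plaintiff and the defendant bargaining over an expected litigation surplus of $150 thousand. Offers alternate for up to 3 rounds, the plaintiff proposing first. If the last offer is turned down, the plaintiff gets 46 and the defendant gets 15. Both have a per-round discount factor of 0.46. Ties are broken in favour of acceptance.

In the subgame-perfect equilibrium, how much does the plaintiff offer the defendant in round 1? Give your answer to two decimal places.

Round 3 (the plaintiff proposes): the defendant gets 15 if talks fail, so the plaintiff offers 15 and keeps 135.
Round 2 (the defendant proposes): the plaintiff can get 135 next round, worth 0.46 × 135 = 62.1 now; the defendant offers that and keeps 87.9.
Round 1 (the plaintiff proposes): the defendant can get 87.9 next round, worth 0.46 × 87.9 = 40.434 now; the plaintiff offers that and keeps 109.566.

40.43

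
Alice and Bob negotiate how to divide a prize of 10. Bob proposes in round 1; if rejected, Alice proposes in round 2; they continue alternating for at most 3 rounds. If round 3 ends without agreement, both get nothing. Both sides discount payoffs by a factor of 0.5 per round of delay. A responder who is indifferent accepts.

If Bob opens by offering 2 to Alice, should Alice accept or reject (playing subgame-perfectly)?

Round 3 (Bob proposes): Alice will accept anything ≥ 0, so Bob offers 0 and keeps 10.
Round 2 (Alice proposes): Bob can get 10 next round, worth 0.5 × 10 = 5 now. Alice offers 5 and keeps 10 − 5 = 5.
So by rejecting in round 1, Alice gets 5 next round, worth 0.5 × 5 = 2.5 now.
Offer 2 < 2.5, so Alice rejects.

Reject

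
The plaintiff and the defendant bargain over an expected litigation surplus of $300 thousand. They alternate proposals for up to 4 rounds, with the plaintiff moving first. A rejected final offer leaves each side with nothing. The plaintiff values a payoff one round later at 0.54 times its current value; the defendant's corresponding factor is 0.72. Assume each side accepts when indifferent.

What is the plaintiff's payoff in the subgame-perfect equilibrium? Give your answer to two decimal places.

Round 4 (the defendant proposes): the plaintiff will accept anything ≥ 0, so the defendant offers 0 and keeps 300.
Round 3 (the plaintiff proposes): the defendant can get 300 next round, worth 0.72 × 300 = 216 now. The plaintiff offers 216 and keeps 300 − 216 = 84.
Round 2 (the defendant proposes): the plaintiff can get 84 next round, worth 0.54 × 84 = 45.36 now; the defendant offers that and keeps 254.64.
Round 1 (the plaintiff proposes): the defendant can get 254.64 next round, worth 0.72 × 254.64 = 183.3408 now, so the plaintiff offers 183.3408, keeping 116.6592.

116.66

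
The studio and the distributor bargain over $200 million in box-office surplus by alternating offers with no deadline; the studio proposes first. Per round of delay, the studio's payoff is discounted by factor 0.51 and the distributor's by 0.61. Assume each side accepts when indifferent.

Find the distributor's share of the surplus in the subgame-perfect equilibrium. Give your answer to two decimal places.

86.78

When the studio proposes, the distributor accepts any offer worth at least 0.61 times what the distributor would get by proposing next round; and vice versa.
This gives x = 200 − 0.61y and y = 200 − 0.51x, where x and y are each side's share when it proposes.
Hence (1 − 0.61·0.51)x = 200(1 − 0.61), i.e. 0.6889·x = 78.
x ≈ 113.2240; the distributor's share is 200 − x ≈ 86.7760.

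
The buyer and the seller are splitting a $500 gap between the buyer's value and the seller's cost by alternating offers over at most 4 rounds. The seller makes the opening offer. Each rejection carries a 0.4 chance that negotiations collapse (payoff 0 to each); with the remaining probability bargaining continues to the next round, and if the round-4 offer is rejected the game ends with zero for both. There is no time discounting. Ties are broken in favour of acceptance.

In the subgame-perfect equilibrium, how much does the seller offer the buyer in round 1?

Round 4 (the buyer proposes): the seller will accept anything ≥ 0, so the buyer offers 0 and keeps 500.
Round 3 (the seller proposes): rejecting gives the buyer an expected 0.6 × 500 = 300, so the seller offers 300, keeping 200.
Round 2 (the buyer proposes): rejecting gives the seller an expected 0.6 × 200 = 120; the buyer offers that and keeps 380.
Round 1 (the seller proposes): rejecting gives the buyer an expected 0.6 × 380 = 228. The seller offers 228 and keeps 500 − 228 = 272.

228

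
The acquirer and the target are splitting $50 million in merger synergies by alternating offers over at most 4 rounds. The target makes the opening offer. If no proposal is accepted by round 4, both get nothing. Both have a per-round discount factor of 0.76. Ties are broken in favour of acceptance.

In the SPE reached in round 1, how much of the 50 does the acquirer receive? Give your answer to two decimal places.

Round 4 (the acquirer proposes): the target will accept anything ≥ 0, so the acquirer offers 0 and keeps 50.
Round 3 (the target proposes): the acquirer can get 50 next round, worth 0.76 × 50 = 38 now; the target offers that and keeps 12.
Round 2 (the acquirer proposes): the target can get 12 next round, worth 0.76 × 12 = 9.12 now; the acquirer offers that and keeps 40.88.
Round 1 (the target proposes): the acquirer can get 40.88 next round, worth 0.76 × 40.88 = 31.0688 now; the target offers that and keeps 18.9312.

31.07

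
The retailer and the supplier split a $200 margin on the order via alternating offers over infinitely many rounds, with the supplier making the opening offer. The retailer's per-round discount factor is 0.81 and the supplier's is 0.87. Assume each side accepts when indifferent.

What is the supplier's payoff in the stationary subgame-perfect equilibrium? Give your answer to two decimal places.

128.68

In a stationary SPE each proposer offers the other exactly their discounted continuation value.
If the supplier keeps x when proposing and the retailer keeps y when proposing, then x = 200 − 0.81y and y = 200 − 0.87x.
Solving: x = 200(1 − 0.81) / (1 − 0.87·0.81) = 38 / 0.2953 ≈ 128.6827.
The retailer gets 200 − 128.6827 ≈ 71.3173.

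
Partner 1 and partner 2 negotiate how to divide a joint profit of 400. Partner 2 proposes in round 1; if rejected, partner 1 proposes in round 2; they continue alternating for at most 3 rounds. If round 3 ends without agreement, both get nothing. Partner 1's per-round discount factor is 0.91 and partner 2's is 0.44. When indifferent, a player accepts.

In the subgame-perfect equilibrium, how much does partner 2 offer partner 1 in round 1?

203.84

Round 3 (partner 2 proposes): partner 1 will accept anything ≥ 0, so partner 2 offers 0 and keeps 400.
Round 2 (partner 1 proposes): partner 2 can get 400 next round, worth 0.44 × 400 = 176 now, so partner 1 offers 176, keeping 224.
Round 1 (partner 2 proposes): partner 1 can get 224 next round, worth 0.91 × 224 = 203.84 now, so partner 2 offers 203.84, keeping 196.16.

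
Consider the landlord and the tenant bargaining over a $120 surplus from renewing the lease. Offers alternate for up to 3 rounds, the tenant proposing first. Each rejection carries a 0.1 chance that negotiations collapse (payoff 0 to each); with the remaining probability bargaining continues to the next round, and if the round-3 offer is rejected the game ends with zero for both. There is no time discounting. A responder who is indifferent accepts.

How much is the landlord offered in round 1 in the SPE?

By backward induction:
Round 3 (the tenant proposes): the landlord will accept anything ≥ 0, so the tenant offers 0 and keeps 120.
Round 2 (the landlord proposes): rejecting gives the tenant an expected 0.9 × 120 = 108, so the landlord offers 108, keeping 12.
Round 1 (the tenant proposes): rejecting gives the landlord an expected 0.9 × 12 = 10.8; the tenant offers that and keeps 109.2.

10.8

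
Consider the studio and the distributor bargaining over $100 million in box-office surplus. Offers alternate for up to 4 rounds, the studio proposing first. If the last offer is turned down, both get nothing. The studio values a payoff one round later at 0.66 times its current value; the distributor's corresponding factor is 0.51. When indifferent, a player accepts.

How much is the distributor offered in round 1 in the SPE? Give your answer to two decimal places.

Round 4 (the distributor proposes): rejection yields 0 for the studio; the distributor offers 0 and keeps 100.
Round 3 (the studio proposes): the distributor can get 100 next round, worth 0.51 × 100 = 51 now. The studio offers 51 and keeps 100 − 51 = 49.
Round 2 (the distributor proposes): the studio can get 49 next round, worth 0.66 × 49 = 32.34 now, so the distributor offers 32.34, keeping 67.66.
Round 1 (the studio proposes): the distributor can get 67.66 next round, worth 0.51 × 67.66 = 34.5066 now; the studio offers that and keeps 65.4934.

34.51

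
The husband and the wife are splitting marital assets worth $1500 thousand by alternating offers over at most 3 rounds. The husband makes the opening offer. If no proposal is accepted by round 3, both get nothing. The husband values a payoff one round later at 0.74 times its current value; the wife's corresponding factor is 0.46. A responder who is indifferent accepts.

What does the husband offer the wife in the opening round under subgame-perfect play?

179.4

Round 3 (the husband proposes): rejection yields 0 for the wife; the husband offers 0 and keeps 1500.
Round 2 (the wife proposes): the husband can get 1500 next round, worth 0.74 × 1500 = 1110 now. The wife offers 1110 and keeps 1500 − 1110 = 390.
Round 1 (the husband proposes): the wife can get 390 next round, worth 0.46 × 390 = 179.4 now, so the husband offers 179.4, keeping 1320.6.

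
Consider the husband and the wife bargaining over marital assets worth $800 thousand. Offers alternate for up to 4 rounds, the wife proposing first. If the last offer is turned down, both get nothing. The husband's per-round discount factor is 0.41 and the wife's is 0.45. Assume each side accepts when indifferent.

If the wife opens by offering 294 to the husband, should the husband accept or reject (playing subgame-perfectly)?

Round 4 (the husband proposes): rejection yields 0 for the wife; the husband offers 0 and keeps 800.
Round 3 (the wife proposes): the husband can get 800 next round, worth 0.41 × 800 = 328 now, so the wife offers 328, keeping 472.
Round 2 (the husband proposes): the wife can get 472 next round, worth 0.45 × 472 = 212.4 now, so the husband offers 212.4, keeping 587.6.
So by rejecting in round 1, the husband gets 587.6 next round, worth 0.41 × 587.6 = 240.916 now.
Offer 294 ≥ 240.916, so the husband accepts.

Accept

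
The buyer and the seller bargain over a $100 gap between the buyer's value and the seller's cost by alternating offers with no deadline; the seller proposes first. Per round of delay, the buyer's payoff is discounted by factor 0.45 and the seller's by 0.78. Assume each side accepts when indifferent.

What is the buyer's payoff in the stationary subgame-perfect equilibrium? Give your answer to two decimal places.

15.25

When the seller proposes, the buyer accepts any offer worth at least 0.45 times what the buyer would get by proposing next round; and vice versa.
This gives x = 100 − 0.45y and y = 100 − 0.78x, where x and y are each side's share when it proposes.
Hence (1 − 0.45·0.78)x = 100(1 − 0.45), i.e. 0.649·x = 55.
x ≈ 84.7458; the buyer's share is 100 − x ≈ 15.2542.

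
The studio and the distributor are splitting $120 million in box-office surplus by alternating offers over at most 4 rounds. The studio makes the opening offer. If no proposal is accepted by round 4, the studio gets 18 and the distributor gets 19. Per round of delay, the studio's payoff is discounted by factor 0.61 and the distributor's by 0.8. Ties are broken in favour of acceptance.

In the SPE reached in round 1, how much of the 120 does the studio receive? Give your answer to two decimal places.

42.74

Solve by backward induction from round 4.
Round 4 (the distributor proposes): the studio gets 18 if talks fail, so the distributor offers 18 and keeps 102.
Round 3 (the studio proposes): the distributor can get 102 next round, worth 0.8 × 102 = 81.6 now. The studio offers 81.6 and keeps 120 − 81.6 = 38.4.
Round 2 (the distributor proposes): the studio can get 38.4 next round, worth 0.61 × 38.4 = 23.424 now, so the distributor offers 23.424, keeping 96.576.
Round 1 (the studio proposes): the distributor can get 96.576 next round, worth 0.8 × 96.576 = 77.2608 now. The studio offers 77.2608 and keeps 120 − 77.2608 = 42.7392.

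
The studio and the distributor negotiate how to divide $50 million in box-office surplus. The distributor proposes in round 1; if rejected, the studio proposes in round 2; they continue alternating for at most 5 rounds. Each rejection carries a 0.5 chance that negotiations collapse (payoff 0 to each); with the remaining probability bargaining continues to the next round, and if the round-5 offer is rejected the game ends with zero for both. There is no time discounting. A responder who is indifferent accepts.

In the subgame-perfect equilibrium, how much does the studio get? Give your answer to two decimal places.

15.63

By backward induction:
Round 5 (the distributor proposes): the studio will accept anything ≥ 0, so the distributor offers 0 and keeps 50.
Round 4 (the studio proposes): rejecting gives the distributor an expected 0.5 × 50 = 25. The studio offers 25 and keeps 50 − 25 = 25.
Round 3 (the distributor proposes): rejecting gives the studio an expected 0.5 × 25 = 12.5; the distributor offers that and keeps 37.5.
Round 2 (the studio proposes): rejecting gives the distributor an expected 0.5 × 37.5 = 18.75, so the studio offers 18.75, keeping 31.25.
Round 1 (the distributor proposes): rejecting gives the studio an expected 0.5 × 31.25 = 15.625; the distributor offers that and keeps 34.375.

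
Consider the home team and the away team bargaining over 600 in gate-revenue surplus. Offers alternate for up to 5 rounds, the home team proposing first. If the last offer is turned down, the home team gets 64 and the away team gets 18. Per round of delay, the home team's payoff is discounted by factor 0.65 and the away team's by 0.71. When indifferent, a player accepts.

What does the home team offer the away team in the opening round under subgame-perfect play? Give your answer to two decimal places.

221.74

Work backward from the last round.
Round 5 (the home team proposes): the away team gets 18 if talks fail, so the home team offers 18 and keeps 582.
Round 4 (the away team proposes): the home team can get 582 next round, worth 0.65 × 582 = 378.3 now; the away team offers that and keeps 221.7.
Round 3 (the home team proposes): the away team can get 221.7 next round, worth 0.71 × 221.7 = 157.407 now; the home team offers that and keeps 442.593.
Round 2 (the away team proposes): the home team can get 442.593 next round, worth 0.65 × 442.593 = 287.68545 now; the away team offers that and keeps 312.31455.
Round 1 (the home team proposes): the away team can get 312.31455 next round, worth 0.71 × 312.31455 = 221.7433305 now; the home team offers that and keeps 378.2566695.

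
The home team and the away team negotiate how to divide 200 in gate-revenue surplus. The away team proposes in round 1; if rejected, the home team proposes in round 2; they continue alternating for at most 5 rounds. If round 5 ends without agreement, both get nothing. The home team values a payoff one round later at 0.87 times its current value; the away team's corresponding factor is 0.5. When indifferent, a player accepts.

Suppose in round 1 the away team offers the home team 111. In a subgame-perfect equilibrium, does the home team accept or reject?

Round 5 (the away team proposes): the home team will accept anything ≥ 0, so the away team offers 0 and keeps 200.
Round 4 (the home team proposes): the away team can get 200 next round, worth 0.5 × 200 = 100 now, so the home team offers 100, keeping 100.
Round 3 (the away team proposes): the home team can get 100 next round, worth 0.87 × 100 = 87 now, so the away team offers 87, keeping 113.
Round 2 (the home team proposes): the away team can get 113 next round, worth 0.5 × 113 = 56.5 now, so the home team offers 56.5, keeping 143.5.
So by rejecting in round 1, the home team gets 143.5 next round, worth 0.87 × 143.5 = 124.845 now.
Offer 111 < 124.845, so the home team rejects.

Reject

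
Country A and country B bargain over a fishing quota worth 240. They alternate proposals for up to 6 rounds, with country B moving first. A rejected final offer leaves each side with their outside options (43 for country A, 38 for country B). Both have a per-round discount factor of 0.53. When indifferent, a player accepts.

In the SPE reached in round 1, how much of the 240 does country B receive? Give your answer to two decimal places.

By backward induction:
Round 6 (country A proposes): country B gets 38 if talks fail, so country A offers 38 and keeps 202.
Round 5 (country B proposes): country A can get 202 next round, worth 0.53 × 202 = 107.06 now; country B offers that and keeps 132.94.
Round 4 (country A proposes): country B can get 132.94 next round, worth 0.53 × 132.94 = 70.4582 now. Country A offers 70.4582 and keeps 240 − 70.4582 = 169.5418.
Round 3 (country B proposes): country A can get 169.5418 next round, worth 0.53 × 169.5418 = 89.857154 now, so country B offers 89.857154, keeping 150.142846.
Round 2 (country A proposes): country B can get 150.142846 next round, worth 0.53 × 150.142846 = 79.57570838 now. Country A offers 79.57570838 and keeps 240 − 79.57570838 = 160.42429162.
Round 1 (country B proposes): country A can get 160.42429162 next round, worth 0.53 × 160.42429162 = 85.0248745586 now, so country B offers 85.0248745586, keeping 154.9751254414.

154.98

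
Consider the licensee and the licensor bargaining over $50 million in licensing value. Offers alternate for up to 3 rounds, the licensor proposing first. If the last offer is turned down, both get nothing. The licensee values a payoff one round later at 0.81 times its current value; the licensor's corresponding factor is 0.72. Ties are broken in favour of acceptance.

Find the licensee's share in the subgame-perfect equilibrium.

11.34

Solve by backward induction from round 3.
Round 3 (the licensor proposes): the licensee will accept anything ≥ 0, so the licensor offers 0 and keeps 50.
Round 2 (the licensee proposes): the licensor can get 50 next round, worth 0.72 × 50 = 36 now, so the licensee offers 36, keeping 14.
Round 1 (the licensor proposes): the licensee can get 14 next round, worth 0.81 × 14 = 11.34 now; the licensor offers that and keeps 38.66.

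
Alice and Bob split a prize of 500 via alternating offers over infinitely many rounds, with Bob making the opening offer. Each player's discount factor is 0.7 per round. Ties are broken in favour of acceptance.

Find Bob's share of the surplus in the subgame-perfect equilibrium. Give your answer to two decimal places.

When Bob proposes, Alice accepts any offer worth at least 0.7 times what Alice would get by proposing next round; and vice versa.
This gives x = 500 − 0.7y and y = 500 − 0.7x, where x and y are each side's share when it proposes.
Hence (1 − 0.7·0.7)x = 500(1 − 0.7), i.e. 0.51·x = 150.
x ≈ 294.1176; Alice's share is 500 − x ≈ 205.8824.

294.12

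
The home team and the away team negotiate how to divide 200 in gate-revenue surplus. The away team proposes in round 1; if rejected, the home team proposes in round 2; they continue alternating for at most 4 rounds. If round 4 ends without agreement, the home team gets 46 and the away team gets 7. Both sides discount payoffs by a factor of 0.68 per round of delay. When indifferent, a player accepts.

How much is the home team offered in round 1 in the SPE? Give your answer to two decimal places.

Round 4 (the home team proposes): the away team gets 7 if talks fail, so the home team offers 7 and keeps 193.
Round 3 (the away team proposes): the home team can get 193 next round, worth 0.68 × 193 = 131.24 now. The away team offers 131.24 and keeps 200 − 131.24 = 68.76.
Round 2 (the home team proposes): the away team can get 68.76 next round, worth 0.68 × 68.76 = 46.7568 now, so the home team offers 46.7568, keeping 153.2432.
Round 1 (the away team proposes): the home team can get 153.2432 next round, worth 0.68 × 153.2432 = 104.205376 now, so the away team offers 104.205376, keeping 95.794624.

104.21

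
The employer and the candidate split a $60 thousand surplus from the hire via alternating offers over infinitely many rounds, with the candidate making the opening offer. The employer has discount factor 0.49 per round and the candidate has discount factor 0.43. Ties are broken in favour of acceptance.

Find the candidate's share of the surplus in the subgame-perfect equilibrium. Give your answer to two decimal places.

38.77

When the candidate proposes, the employer accepts any offer worth at least 0.49 times what the employer would get by proposing next round; and vice versa.
This gives x = 60 − 0.49y and y = 60 − 0.43x, where x and y are each side's share when it proposes.
Hence (1 − 0.49·0.43)x = 60(1 − 0.49), i.e. 0.7893·x = 30.6.
x ≈ 38.7685; the employer's share is 60 − x ≈ 21.2315.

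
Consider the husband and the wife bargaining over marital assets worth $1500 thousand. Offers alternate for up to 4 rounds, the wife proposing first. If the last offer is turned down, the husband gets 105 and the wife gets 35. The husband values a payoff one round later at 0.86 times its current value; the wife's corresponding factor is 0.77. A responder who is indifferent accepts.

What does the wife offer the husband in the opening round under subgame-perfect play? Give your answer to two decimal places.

Round 4 (the husband proposes): the wife gets 35 if talks fail, so the husband offers 35 and keeps 1465.
Round 3 (the wife proposes): the husband can get 1465 next round, worth 0.86 × 1465 = 1259.9 now, so the wife offers 1259.9, keeping 240.1.
Round 2 (the husband proposes): the wife can get 240.1 next round, worth 0.77 × 240.1 = 184.877 now. The husband offers 184.877 and keeps 1500 − 184.877 = 1315.123.
Round 1 (the wife proposes): the husband can get 1315.123 next round, worth 0.86 × 1315.123 = 1131.00578 now, so the wife offers 1131.00578, keeping 368.99422.

1131.01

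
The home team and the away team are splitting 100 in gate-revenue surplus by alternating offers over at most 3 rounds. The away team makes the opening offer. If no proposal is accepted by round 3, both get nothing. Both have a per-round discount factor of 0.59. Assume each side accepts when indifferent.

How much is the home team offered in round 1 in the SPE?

24.19

Round 3 (the away team proposes): the home team will accept anything ≥ 0, so the away team offers 0 and keeps 100.
Round 2 (the home team proposes): the away team can get 100 next round, worth 0.59 × 100 = 59 now; the home team offers that and keeps 41.
Round 1 (the away team proposes): the home team can get 41 next round, worth 0.59 × 41 = 24.19 now. The away team offers 24.19 and keeps 100 − 24.19 = 75.81.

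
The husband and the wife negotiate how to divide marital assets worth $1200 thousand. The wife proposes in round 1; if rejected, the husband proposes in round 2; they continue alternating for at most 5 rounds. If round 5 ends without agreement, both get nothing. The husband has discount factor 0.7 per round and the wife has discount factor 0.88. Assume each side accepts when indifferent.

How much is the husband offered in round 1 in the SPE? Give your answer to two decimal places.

162.89

Round 5 (the wife proposes): rejection yields 0 for the husband; the wife offers 0 and keeps 1200.
Round 4 (the husband proposes): the wife can get 1200 next round, worth 0.88 × 1200 = 1056 now; the husband offers that and keeps 144.
Round 3 (the wife proposes): the husband can get 144 next round, worth 0.7 × 144 = 100.8 now. The wife offers 100.8 and keeps 1200 − 100.8 = 1099.2.
Round 2 (the husband proposes): the wife can get 1099.2 next round, worth 0.88 × 1099.2 = 967.296 now, so the husband offers 967.296, keeping 232.704.
Round 1 (the wife proposes): the husband can get 232.704 next round, worth 0.7 × 232.704 = 162.8928 now; the wife offers that and keeps 1037.1072.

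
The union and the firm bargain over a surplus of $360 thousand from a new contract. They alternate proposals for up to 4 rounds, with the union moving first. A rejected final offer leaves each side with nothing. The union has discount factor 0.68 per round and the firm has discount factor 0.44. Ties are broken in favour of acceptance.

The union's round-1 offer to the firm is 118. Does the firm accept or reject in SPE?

Accept

Round 4 (the firm proposes): rejection yields 0 for the union; the firm offers 0 and keeps 360.
Round 3 (the union proposes): the firm can get 360 next round, worth 0.44 × 360 = 158.4 now; the union offers that and keeps 201.6.
Round 2 (the firm proposes): the union can get 201.6 next round, worth 0.68 × 201.6 = 137.088 now, so the firm offers 137.088, keeping 222.912.
So by rejecting in round 1, the firm gets 222.912 next round, worth 0.44 × 222.912 = 98.08128 now.
Offer 118 ≥ 98.08128, so the firm accepts.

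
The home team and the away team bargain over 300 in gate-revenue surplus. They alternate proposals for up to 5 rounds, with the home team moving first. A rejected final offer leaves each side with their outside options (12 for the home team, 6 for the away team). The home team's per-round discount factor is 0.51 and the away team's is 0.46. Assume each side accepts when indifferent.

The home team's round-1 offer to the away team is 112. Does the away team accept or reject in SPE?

Round 5 (the home team proposes): the away team gets 6 if talks fail, so the home team offers 6 and keeps 294.
Round 4 (the away team proposes): the home team can get 294 next round, worth 0.51 × 294 = 149.94 now, so the away team offers 149.94, keeping 150.06.
Round 3 (the home team proposes): the away team can get 150.06 next round, worth 0.46 × 150.06 = 69.0276 now; the home team offers that and keeps 230.9724.
Round 2 (the away team proposes): the home team can get 230.9724 next round, worth 0.51 × 230.9724 = 117.795924 now. The away team offers 117.795924 and keeps 300 − 117.795924 = 182.204076.
So by rejecting in round 1, the away team gets 182.204076 next round, worth 0.46 × 182.204076 = 83.81387496 now.
Offer 112 ≥ 83.81387496, so the away team accepts.

Accept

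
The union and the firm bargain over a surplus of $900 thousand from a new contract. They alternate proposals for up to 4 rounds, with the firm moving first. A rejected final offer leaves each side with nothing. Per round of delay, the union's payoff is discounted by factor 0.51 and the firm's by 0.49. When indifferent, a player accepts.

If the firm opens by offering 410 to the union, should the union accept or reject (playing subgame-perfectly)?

Work out the union's continuation value if the offer is rejected.
Round 4 (the union proposes): the firm will accept anything ≥ 0, so the union offers 0 and keeps 900.
Round 3 (the firm proposes): the union can get 900 next round, worth 0.51 × 900 = 459 now; the firm offers that and keeps 441.
Round 2 (the union proposes): the firm can get 441 next round, worth 0.49 × 441 = 216.09 now; the union offers that and keeps 683.91.
So by rejecting in round 1, the union gets 683.91 next round, worth 0.51 × 683.91 = 348.7941 now.
Offer 410 ≥ 348.7941, so the union accepts.

Accept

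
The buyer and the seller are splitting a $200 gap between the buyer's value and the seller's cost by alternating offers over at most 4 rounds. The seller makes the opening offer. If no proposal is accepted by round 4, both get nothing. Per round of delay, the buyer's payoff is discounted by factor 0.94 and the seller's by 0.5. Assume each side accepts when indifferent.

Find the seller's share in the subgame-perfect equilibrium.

17.64

Solve by backward induction from round 4.
Round 4 (the buyer proposes): the seller will accept anything ≥ 0, so the buyer offers 0 and keeps 200.
Round 3 (the seller proposes): the buyer can get 200 next round, worth 0.94 × 200 = 188 now. The seller offers 188 and keeps 200 − 188 = 12.
Round 2 (the buyer proposes): the seller can get 12 next round, worth 0.5 × 12 = 6 now, so the buyer offers 6, keeping 194.
Round 1 (the seller proposes): the buyer can get 194 next round, worth 0.94 × 194 = 182.36 now. The seller offers 182.36 and keeps 200 − 182.36 = 17.64.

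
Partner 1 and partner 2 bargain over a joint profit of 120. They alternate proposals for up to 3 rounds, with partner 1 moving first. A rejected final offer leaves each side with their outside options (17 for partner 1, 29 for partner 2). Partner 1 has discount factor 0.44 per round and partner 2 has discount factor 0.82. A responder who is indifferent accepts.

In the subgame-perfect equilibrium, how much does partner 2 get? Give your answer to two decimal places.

65.57

By backward induction:
Round 3 (partner 1 proposes): partner 2 gets 29 if talks fail, so partner 1 offers 29 and keeps 91.
Round 2 (partner 2 proposes): partner 1 can get 91 next round, worth 0.44 × 91 = 40.04 now; partner 2 offers that and keeps 79.96.
Round 1 (partner 1 proposes): partner 2 can get 79.96 next round, worth 0.82 × 79.96 = 65.5672 now. Partner 1 offers 65.5672 and keeps 120 − 65.5672 = 54.4328.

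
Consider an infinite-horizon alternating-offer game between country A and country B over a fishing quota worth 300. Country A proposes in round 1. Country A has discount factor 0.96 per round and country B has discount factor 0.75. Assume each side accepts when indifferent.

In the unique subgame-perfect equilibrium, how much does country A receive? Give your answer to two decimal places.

267.86

When country A proposes, country B accepts any offer worth at least 0.75 times what country B would get by proposing next round; and vice versa.
This gives x = 300 − 0.75y and y = 300 − 0.96x, where x and y are each side's share when it proposes.
Hence (1 − 0.75·0.96)x = 300(1 − 0.75), i.e. 0.28·x = 75.
x ≈ 267.8571; country B's share is 300 − x ≈ 32.1429.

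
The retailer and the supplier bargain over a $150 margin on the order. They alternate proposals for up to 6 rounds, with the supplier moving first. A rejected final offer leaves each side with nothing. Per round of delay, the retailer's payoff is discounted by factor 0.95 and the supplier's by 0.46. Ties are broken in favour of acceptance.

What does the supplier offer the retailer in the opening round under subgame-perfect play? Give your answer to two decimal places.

By backward induction:
Round 6 (the retailer proposes): rejection yields 0 for the supplier; the retailer offers 0 and keeps 150.
Round 5 (the supplier proposes): the retailer can get 150 next round, worth 0.95 × 150 = 142.5 now. The supplier offers 142.5 and keeps 150 − 142.5 = 7.5.
Round 4 (the retailer proposes): the supplier can get 7.5 next round, worth 0.46 × 7.5 = 3.45 now; the retailer offers that and keeps 146.55.
Round 3 (the supplier proposes): the retailer can get 146.55 next round, worth 0.95 × 146.55 = 139.2225 now; the supplier offers that and keeps 10.7775.
Round 2 (the retailer proposes): the supplier can get 10.7775 next round, worth 0.46 × 10.7775 = 4.95765 now; the retailer offers that and keeps 145.04235.
Round 1 (the supplier proposes): the retailer can get 145.04235 next round, worth 0.95 × 145.04235 = 137.7902325 now; the supplier offers that and keeps 12.2097675.

137.79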